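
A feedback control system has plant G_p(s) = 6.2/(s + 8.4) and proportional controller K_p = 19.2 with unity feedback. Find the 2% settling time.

Closed-loop transfer function: T(s) = K_p·G_p(s)/(1 + K_p·G_p(s)) = 119/(s + 8.4 + 119) = 119/(s + 127.4).
Time constant τ = 1/127.4 = 0.007847 s, so the 2% settling time is about 4τ = 0.0314 s.

T_s ≈ 0.0314 s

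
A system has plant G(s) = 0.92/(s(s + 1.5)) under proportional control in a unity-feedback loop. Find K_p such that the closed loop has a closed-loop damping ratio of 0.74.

Closed-loop characteristic equation: s² + 1.5s + K_p·0.92 = 0.
So ω_n = √(0.92K_p) and 2ζω_n = 1.5, giving ζ = 1.5/(2√(0.92K_p)).
Setting ζ = 0.74: √(0.92K_p) = 1.5/(2·0.74) = 1.014, so K_p = 1.027/0.92 = 1.12.

K_p = 1.12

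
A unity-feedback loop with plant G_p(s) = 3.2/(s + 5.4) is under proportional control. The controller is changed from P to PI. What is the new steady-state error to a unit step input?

The integrator makes K_pos = lim_{s→0} C(s)G(s) infinite, so e_ss = 1/(1+K_pos) = 0.

0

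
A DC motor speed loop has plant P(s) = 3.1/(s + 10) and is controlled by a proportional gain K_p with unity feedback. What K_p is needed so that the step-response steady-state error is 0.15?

Steady-state error for a unit step on this type-0 loop is 1/(1 + K_p·P(0)).
P(0) = 0.31. Require 1/(1 + K_p·0.31) = 0.15, so 1 + 0.31·K_p = 6.667.
K_p = (6.667 − 1)/0.31 = 18.3.

K_p = 18.3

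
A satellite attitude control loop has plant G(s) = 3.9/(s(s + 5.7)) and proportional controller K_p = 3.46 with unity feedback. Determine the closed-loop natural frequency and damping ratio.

ω_n = 3.67 rad/s, ζ = 0.776

The closed-loop denominator is s(s+5.7) + 3.46·3.9 = s² + 5.7s + 13.49.
Matching s² + 2ζω_n s + ω_n²: ω_n = √13.49 = 3.673 rad/s and 2ζω_n = 5.7, so ζ = 5.7/(2·3.673) = 0.776.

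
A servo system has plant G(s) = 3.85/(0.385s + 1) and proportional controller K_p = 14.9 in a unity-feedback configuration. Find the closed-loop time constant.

Closed loop: T(s) = K_p·G/(1+K_p·G) = 57.37/(0.385s + 1 + 57.37), with pole at s = −(1 + 57.37)/0.385 = −151.6.
Closed-loop time constant τ = 1/151.6 = 0.0066 s.

τ = 0.0066 s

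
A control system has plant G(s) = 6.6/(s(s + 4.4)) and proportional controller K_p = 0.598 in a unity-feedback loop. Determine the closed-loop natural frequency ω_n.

ω_n = 1.99 rad/s

The closed-loop denominator is s(s+4.4) + 0.598·6.6 = s² + 4.4s + 3.947.
So ω_n² = 3.947 ⇒ ω_n = 1.987 rad/s, and ζ = 4.4/(2ω_n) = 1.11.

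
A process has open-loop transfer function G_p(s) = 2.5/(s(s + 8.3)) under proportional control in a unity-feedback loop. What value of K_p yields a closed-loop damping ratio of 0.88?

Closed-loop characteristic equation: s² + 8.3s + K_p·2.5 = 0.
So ω_n = √(2.5K_p) and 2ζω_n = 8.3, giving ζ = 8.3/(2√(2.5K_p)).
Setting ζ = 0.88: √(2.5K_p) = 8.3/(2·0.88) = 4.716, so K_p = 22.24/2.5 = 8.9.

K_p = 8.9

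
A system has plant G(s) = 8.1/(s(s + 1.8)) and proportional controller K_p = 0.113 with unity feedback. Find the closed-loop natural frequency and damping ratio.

With unity feedback the closed-loop characteristic equation is s² + 1.8s + 0.113·8.1 = s² + 1.8s + 0.9153 = 0.
Matching s² + 2ζω_n s + ω_n²: ω_n = √0.9153 = 0.9567 rad/s and 2ζω_n = 1.8, so ζ = 1.8/(2·0.9567) = 0.941.

ω_n = 0.957 rad/s, ζ = 0.941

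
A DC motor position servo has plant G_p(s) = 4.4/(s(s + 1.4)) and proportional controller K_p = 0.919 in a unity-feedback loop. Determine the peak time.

Closed-loop characteristic equation: s² + 1.4s + 4.044 = 0, so ω_n = 2.011 rad/s and ζ = 1.4/(2·2.011) = 0.3481.
Damped frequency ω_d = ω_n√(1−ζ²) = 1.885 rad/s, so peak time T_p = π/ω_d = 1.67 s.

T_p = 1.67 s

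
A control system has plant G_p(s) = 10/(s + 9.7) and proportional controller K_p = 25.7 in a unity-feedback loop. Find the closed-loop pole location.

s = -266.7

Closed-loop transfer function: T(s) = K_p·G_p(s)/(1 + K_p·G_p(s)) = 257/(s + 9.7 + 257) = 257/(s + 266.7).
The closed-loop pole is at s = −266.7.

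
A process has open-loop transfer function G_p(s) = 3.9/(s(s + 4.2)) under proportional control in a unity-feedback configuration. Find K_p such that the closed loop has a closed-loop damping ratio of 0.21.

Closed-loop characteristic equation: s² + 4.2s + K_p·3.9 = 0.
So ω_n = √(3.9K_p) and 2ζω_n = 4.2, giving ζ = 4.2/(2√(3.9K_p)).
Setting ζ = 0.21: √(3.9K_p) = 4.2/(2·0.21) = 10, so K_p = 100/3.9 = 25.6.

K_p = 25.6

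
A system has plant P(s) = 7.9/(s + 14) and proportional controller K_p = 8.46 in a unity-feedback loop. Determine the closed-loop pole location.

s = -80.83

Closed-loop transfer function: T(s) = K_p·P(s)/(1 + K_p·P(s)) = 66.83/(s + 14 + 66.83) = 66.83/(s + 80.83).
The closed-loop pole is at s = −80.83.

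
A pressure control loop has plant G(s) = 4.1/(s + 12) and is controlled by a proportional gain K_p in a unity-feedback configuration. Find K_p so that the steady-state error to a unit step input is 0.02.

K_p = 143

For a type-0 loop with proportional control, e_ss = 1/(1 + K_p·G(0)).
G(0) = 0.3417. Require 1/(1 + K_p·0.3417) = 0.02, so 1 + 0.3417·K_p = 50.
K_p = (50 − 1)/0.3417 = 143.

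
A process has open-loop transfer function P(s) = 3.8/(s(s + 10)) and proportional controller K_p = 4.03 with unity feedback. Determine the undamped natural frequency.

ω_n = 3.91 rad/s

With unity feedback the closed-loop characteristic equation is s² + 10s + 4.03·3.8 = s² + 10s + 15.31 = 0.
So ω_n² = 15.31 ⇒ ω_n = 3.913 rad/s, and ζ = 10/(2ω_n) = 1.28.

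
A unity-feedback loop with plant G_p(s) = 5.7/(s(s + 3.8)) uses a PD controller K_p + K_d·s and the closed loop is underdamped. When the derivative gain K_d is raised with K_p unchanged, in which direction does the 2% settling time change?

Characteristic equation s² + (3.8 + 5.7K_d)s + 5.7K_p = 0: raising K_d increases ζω_n = (3.8+5.7K_d)/2 while the loop stays underdamped, so T_s ≈ 4/(ζω_n) decreases.

decrease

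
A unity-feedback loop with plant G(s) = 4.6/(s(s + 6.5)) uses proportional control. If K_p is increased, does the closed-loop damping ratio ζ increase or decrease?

decrease

ζ = 6.5/(2√(4.6K_p)); increasing K_p raises the denominator, so ζ falls.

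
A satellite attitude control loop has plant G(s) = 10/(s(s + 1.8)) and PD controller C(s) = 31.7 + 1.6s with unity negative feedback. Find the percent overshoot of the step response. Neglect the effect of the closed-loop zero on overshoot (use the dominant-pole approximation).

Forward path: (31.7 + 1.6s)·10/(s(s+1.8)). The closed-loop characteristic equation is s² + (1.8 + 10·1.6)s + 10·31.7 = 0.
That is s² + 17.8s + 317 = 0, so ω_n = 17.8 rad/s and ζ = 17.8/(2·17.8) = 0.4999.
%OS = 100·exp(−πζ/√(1−ζ²)) = 16.3%.

16.3%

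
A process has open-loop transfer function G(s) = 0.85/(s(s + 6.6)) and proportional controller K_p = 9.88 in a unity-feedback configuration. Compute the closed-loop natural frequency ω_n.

With unity feedback the closed-loop characteristic equation is s² + 6.6s + 9.88·0.85 = s² + 6.6s + 8.398 = 0.
Matching s² + 2ζω_n s + ω_n²: ω_n = √8.398 = 2.898 rad/s and 2ζω_n = 6.6, so ζ = 6.6/(2·2.898) = 1.14.

ω_n = 2.9 rad/s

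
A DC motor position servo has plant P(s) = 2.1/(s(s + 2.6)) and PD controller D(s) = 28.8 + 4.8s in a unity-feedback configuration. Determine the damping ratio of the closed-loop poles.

ζ = 0.815

Forward path: (28.8 + 4.8s)·2.1/(s(s+2.6)). The closed-loop characteristic equation is s² + (2.6 + 2.1·4.8)s + 2.1·28.8 = 0.
That is s² + 12.68s + 60.48 = 0, so ω_n = 7.777 rad/s and ζ = 12.68/(2·7.777) = 0.8152.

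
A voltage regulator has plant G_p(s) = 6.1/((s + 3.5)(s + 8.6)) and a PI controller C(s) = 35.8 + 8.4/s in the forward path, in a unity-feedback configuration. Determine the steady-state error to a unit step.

0

The open loop C(s)G_p(s) has a pole at the origin (type 1), so the static position error constant is infinite and e_ss = 1/(1+∞) = 0.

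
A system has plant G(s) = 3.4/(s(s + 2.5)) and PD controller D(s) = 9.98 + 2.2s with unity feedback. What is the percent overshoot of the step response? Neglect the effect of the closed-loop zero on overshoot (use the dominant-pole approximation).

0.543%

Forward path: (9.98 + 2.2s)·3.4/(s(s+2.5)). The closed-loop characteristic equation is s² + (2.5 + 3.4·2.2)s + 3.4·9.98 = 0.
That is s² + 9.98s + 33.93 = 0, so ω_n = 5.825 rad/s and ζ = 9.98/(2·5.825) = 0.8566.
%OS = 100·exp(−πζ/√(1−ζ²)) = 0.543%.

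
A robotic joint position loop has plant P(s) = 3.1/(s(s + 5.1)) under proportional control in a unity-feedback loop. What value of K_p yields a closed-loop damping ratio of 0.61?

Closed-loop characteristic equation: s² + 5.1s + K_p·3.1 = 0.
So ω_n = √(3.1K_p) and 2ζω_n = 5.1, giving ζ = 5.1/(2√(3.1K_p)).
Setting ζ = 0.61: √(3.1K_p) = 5.1/(2·0.61) = 4.18, so K_p = 17.48/3.1 = 5.64.

K_p = 5.64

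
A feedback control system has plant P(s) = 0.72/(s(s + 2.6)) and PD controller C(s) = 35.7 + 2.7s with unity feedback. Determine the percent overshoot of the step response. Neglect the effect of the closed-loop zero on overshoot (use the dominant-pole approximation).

Forward path: (35.7 + 2.7s)·0.72/(s(s+2.6)). The closed-loop characteristic equation is s² + (2.6 + 0.72·2.7)s + 0.72·35.7 = 0.
That is s² + 4.544s + 25.7 = 0, so ω_n = 5.07 rad/s and ζ = 4.544/(2·5.07) = 0.4481.
%OS = 100·exp(−πζ/√(1−ζ²)) = 20.7%.

20.7%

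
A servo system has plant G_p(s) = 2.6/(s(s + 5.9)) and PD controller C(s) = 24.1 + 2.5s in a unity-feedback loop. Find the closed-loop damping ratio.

Forward path: (24.1 + 2.5s)·2.6/(s(s+5.9)). The closed-loop characteristic equation is s² + (5.9 + 2.6·2.5)s + 2.6·24.1 = 0.
That is s² + 12.4s + 62.66 = 0, so ω_n = 7.916 rad/s and ζ = 12.4/(2·7.916) = 0.7832.

ζ = 0.783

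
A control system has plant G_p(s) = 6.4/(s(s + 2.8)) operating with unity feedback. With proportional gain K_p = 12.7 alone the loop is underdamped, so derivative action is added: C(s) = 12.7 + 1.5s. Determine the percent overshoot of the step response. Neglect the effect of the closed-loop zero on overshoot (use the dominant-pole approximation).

Forward path: (12.7 + 1.5s)·6.4/(s(s+2.8)). The closed-loop characteristic equation is s² + (2.8 + 6.4·1.5)s + 6.4·12.7 = 0.
That is s² + 12.4s + 81.28 = 0, so ω_n = 9.016 rad/s and ζ = 12.4/(2·9.016) = 0.6877.
%OS = 100·exp(−πζ/√(1−ζ²)) = 5.1%.

5.1%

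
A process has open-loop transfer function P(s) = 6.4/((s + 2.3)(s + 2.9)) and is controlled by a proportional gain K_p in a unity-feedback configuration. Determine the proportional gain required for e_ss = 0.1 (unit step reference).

For a type-0 loop with proportional control, e_ss = 1/(1 + K_p·P(0)).
P(0) = 0.9595. Require 1/(1 + K_p·0.9595) = 0.1, so 1 + 0.9595·K_p = 10.
K_p = (10 − 1)/0.9595 = 9.38.

K_p = 9.38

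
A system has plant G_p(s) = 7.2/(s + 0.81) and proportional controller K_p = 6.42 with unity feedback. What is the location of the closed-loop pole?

s = -47.03

Closed-loop transfer function: T(s) = K_p·G_p(s)/(1 + K_p·G_p(s)) = 46.22/(s + 0.81 + 46.22) = 46.22/(s + 47.03).
The closed-loop pole is at s = −47.03.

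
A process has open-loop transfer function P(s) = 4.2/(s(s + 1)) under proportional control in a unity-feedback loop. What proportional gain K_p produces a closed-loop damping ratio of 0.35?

K_p = 0.486

Closed-loop characteristic equation: s² + 1s + K_p·4.2 = 0.
So ω_n = √(4.2K_p) and 2ζω_n = 1, giving ζ = 1/(2√(4.2K_p)).
Setting ζ = 0.35: √(4.2K_p) = 1/(2·0.35) = 1.429, so K_p = 2.041/4.2 = 0.486.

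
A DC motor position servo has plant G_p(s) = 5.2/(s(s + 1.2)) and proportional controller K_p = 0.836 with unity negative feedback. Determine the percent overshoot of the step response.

Closed-loop characteristic equation: s² + 1.2s + 4.347 = 0, so ω_n = 2.085 rad/s and ζ = 1.2/(2·2.085) = 0.2878.
%OS = 100·exp(−πζ/√(1−ζ²)) = 100·exp(−π·0.2878/√0.9172) = 38.9%.

38.9%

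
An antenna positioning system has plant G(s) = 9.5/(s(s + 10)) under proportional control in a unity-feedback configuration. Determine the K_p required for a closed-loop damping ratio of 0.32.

Closed-loop characteristic equation: s² + 10s + K_p·9.5 = 0.
So ω_n = √(9.5K_p) and 2ζω_n = 10, giving ζ = 10/(2√(9.5K_p)).
Setting ζ = 0.32: √(9.5K_p) = 10/(2·0.32) = 15.62, so K_p = 244.1/9.5 = 25.7.

K_p = 25.7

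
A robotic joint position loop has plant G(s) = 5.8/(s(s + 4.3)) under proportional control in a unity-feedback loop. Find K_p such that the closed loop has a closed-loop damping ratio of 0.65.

Closed-loop characteristic equation: s² + 4.3s + K_p·5.8 = 0.
So ω_n = √(5.8K_p) and 2ζω_n = 4.3, giving ζ = 4.3/(2√(5.8K_p)).
Setting ζ = 0.65: √(5.8K_p) = 4.3/(2·0.65) = 3.308, so K_p = 10.94/5.8 = 1.89.

K_p = 1.89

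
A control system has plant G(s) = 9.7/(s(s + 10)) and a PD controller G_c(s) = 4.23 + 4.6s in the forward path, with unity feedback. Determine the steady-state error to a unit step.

The open loop G_c(s)G(s) has a pole at the origin (type 1), so the static position error constant is infinite and e_ss = 1/(1+∞) = 0.

0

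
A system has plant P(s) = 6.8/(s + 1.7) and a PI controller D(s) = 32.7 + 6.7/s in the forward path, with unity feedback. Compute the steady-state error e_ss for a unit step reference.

0

The open loop D(s)P(s) has a pole at the origin (type 1), so the static position error constant is infinite and e_ss = 1/(1+∞) = 0.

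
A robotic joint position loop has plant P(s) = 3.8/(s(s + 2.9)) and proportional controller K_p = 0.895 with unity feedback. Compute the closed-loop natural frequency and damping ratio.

With unity feedback the closed-loop characteristic equation is s² + 2.9s + 0.895·3.8 = s² + 2.9s + 3.401 = 0.
So ω_n² = 3.401 ⇒ ω_n = 1.844 rad/s, and ζ = 2.9/(2ω_n) = 0.786.

ω_n = 1.84 rad/s, ζ = 0.786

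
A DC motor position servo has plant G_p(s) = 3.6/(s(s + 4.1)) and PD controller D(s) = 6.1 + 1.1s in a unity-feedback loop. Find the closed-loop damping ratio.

Forward path: (6.1 + 1.1s)·3.6/(s(s+4.1)). The closed-loop characteristic equation is s² + (4.1 + 3.6·1.1)s + 3.6·6.1 = 0.
That is s² + 8.06s + 21.96 = 0, so ω_n = 4.686 rad/s and ζ = 8.06/(2·4.686) = 0.86.

ζ = 0.86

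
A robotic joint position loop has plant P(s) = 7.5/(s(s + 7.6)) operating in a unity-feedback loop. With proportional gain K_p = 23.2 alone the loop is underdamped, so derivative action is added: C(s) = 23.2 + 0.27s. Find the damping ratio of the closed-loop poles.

ζ = 0.365

Forward path: (23.2 + 0.27s)·7.5/(s(s+7.6)). The closed-loop characteristic equation is s² + (7.6 + 7.5·0.27)s + 7.5·23.2 = 0.
That is s² + 9.625s + 174 = 0, so ω_n = 13.19 rad/s and ζ = 9.625/(2·13.19) = 0.3648.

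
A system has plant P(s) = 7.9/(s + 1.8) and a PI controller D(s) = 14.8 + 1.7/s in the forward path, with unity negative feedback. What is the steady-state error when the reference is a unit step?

The open loop D(s)P(s) has a pole at the origin (type 1), so the static position error constant is infinite and e_ss = 1/(1+∞) = 0.

0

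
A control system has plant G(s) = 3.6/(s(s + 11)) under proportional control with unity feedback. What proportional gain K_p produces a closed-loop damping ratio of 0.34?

K_p = 72.7

Closed-loop characteristic equation: s² + 11s + K_p·3.6 = 0.
So ω_n = √(3.6K_p) and 2ζω_n = 11, giving ζ = 11/(2√(3.6K_p)).
Setting ζ = 0.34: √(3.6K_p) = 11/(2·0.34) = 16.18, so K_p = 261.7/3.6 = 72.7.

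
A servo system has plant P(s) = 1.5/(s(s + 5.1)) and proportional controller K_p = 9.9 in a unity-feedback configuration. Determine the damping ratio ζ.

ζ = 0.662

With unity feedback the closed-loop characteristic equation is s² + 5.1s + 9.9·1.5 = s² + 5.1s + 14.85 = 0.
Matching s² + 2ζω_n s + ω_n²: ω_n = √14.85 = 3.854 rad/s and 2ζω_n = 5.1, so ζ = 5.1/(2·3.854) = 0.662.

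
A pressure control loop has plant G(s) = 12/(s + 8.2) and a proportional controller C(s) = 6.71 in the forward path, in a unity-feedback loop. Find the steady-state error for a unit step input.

0.0924

The loop is type 0. Static position error constant K_pos = C(0)·G(0) = 6.71·1.463 = 9.82.
Steady-state error to a unit step: e_ss = 1/(1+K_pos) = 1/10.82 = 0.0924.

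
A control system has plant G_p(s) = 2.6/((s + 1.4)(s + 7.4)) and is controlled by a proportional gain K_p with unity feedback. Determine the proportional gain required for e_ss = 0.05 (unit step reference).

K_p = 75.7

Steady-state error for a unit step on this type-0 loop is 1/(1 + K_p·G_p(0)).
G_p(0) = 0.251. Require 1/(1 + K_p·0.251) = 0.05, so 1 + 0.251·K_p = 20.
K_p = (20 − 1)/0.251 = 75.7.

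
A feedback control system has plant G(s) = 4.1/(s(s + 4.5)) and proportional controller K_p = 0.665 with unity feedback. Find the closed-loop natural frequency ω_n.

ω_n = 1.65 rad/s

The closed-loop denominator is s(s+4.5) + 0.665·4.1 = s² + 4.5s + 2.726.
Matching s² + 2ζω_n s + ω_n²: ω_n = √2.726 = 1.651 rad/s and 2ζω_n = 4.5, so ζ = 4.5/(2·1.651) = 1.36.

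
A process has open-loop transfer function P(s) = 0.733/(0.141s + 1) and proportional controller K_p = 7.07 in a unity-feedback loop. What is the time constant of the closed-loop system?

Closed loop: T(s) = K_p·P/(1+K_p·P) = 5.182/(0.141s + 1 + 5.182), with pole at s = −(1 + 5.182)/0.141 = −43.85.
Closed-loop time constant τ = 1/43.85 = 0.0228 s.

τ = 0.0228 s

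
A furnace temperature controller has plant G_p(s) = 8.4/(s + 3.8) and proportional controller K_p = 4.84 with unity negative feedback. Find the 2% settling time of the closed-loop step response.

Closed-loop transfer function: T(s) = K_p·G_p(s)/(1 + K_p·G_p(s)) = 40.66/(s + 3.8 + 40.66) = 40.66/(s + 44.46).
Time constant τ = 1/44.46 = 0.02249 s, so the 2% settling time is about 4τ = 0.09 s.

T_s ≈ 0.09 s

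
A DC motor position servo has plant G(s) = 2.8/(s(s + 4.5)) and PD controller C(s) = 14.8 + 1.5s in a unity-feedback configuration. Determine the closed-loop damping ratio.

Forward path: (14.8 + 1.5s)·2.8/(s(s+4.5)). The closed-loop characteristic equation is s² + (4.5 + 2.8·1.5)s + 2.8·14.8 = 0.
That is s² + 8.7s + 41.44 = 0, so ω_n = 6.437 rad/s and ζ = 8.7/(2·6.437) = 0.6757.

ζ = 0.676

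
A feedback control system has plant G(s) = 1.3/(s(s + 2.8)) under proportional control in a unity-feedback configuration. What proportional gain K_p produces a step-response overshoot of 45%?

K_p = 24.8

From %OS = 100·exp(−πζ/√(1−ζ²)) = 45%, ζ = −ln(0.45)/√(π²+ln²(0.45)) = 0.2463.
Characteristic equation s² + 2.8s + 1.3K_p = 0 gives ζ = 2.8/(2√(1.3K_p)).
Setting ζ = 0.2463: √(1.3K_p) = 2.8/(2·0.2463) = 5.683, so K_p = 32.3/1.3 = 24.8.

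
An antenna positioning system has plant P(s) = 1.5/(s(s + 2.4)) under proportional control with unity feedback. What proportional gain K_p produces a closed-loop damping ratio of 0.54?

Closed-loop characteristic equation: s² + 2.4s + K_p·1.5 = 0.
So ω_n = √(1.5K_p) and 2ζω_n = 2.4, giving ζ = 2.4/(2√(1.5K_p)).
Setting ζ = 0.54: √(1.5K_p) = 2.4/(2·0.54) = 2.222, so K_p = 4.938/1.5 = 3.29.

K_p = 3.29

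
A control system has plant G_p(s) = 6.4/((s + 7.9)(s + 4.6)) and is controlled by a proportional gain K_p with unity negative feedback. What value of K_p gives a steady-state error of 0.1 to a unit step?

K_p = 51.1

For a type-0 loop with proportional control, e_ss = 1/(1 + K_p·G_p(0)).
G_p(0) = 0.1761. Require 1/(1 + K_p·0.1761) = 0.1, so 1 + 0.1761·K_p = 10.
K_p = (10 − 1)/0.1761 = 51.1.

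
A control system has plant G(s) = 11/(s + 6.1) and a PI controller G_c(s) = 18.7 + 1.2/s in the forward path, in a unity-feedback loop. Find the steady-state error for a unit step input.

0

The open loop G_c(s)G(s) has a pole at the origin (type 1), so the static position error constant is infinite and e_ss = 1/(1+∞) = 0.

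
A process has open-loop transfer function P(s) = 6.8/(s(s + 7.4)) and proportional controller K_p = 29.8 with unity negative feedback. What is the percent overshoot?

The closed-loop denominator s² + 7.4s + 202.6 gives ω_n = √202.6 = 14.24 and ζ = 7.4/(2ω_n) = 0.2599.
%OS = 100·exp(−πζ/√(1−ζ²)) = 100·exp(−π·0.2599/√0.9324) = 42.9%.

42.9%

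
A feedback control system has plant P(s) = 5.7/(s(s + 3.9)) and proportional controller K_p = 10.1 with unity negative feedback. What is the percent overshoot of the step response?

43.4%

The closed-loop denominator s² + 3.9s + 57.57 gives ω_n = √57.57 = 7.587 and ζ = 3.9/(2ω_n) = 0.257.
%OS = 100·exp(−πζ/√(1−ζ²)) = 100·exp(−π·0.257/√0.9339) = 43.4%.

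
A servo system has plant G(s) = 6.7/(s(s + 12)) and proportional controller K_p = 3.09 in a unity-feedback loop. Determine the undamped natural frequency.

ω_n = 4.55 rad/s

The closed-loop denominator is s(s+12) + 3.09·6.7 = s² + 12s + 20.7.
Matching s² + 2ζω_n s + ω_n²: ω_n = √20.7 = 4.55 rad/s and 2ζω_n = 12, so ζ = 12/(2·4.55) = 1.32.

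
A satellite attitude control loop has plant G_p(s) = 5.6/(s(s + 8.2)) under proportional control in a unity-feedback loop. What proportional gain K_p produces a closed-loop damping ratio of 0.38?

Closed-loop characteristic equation: s² + 8.2s + K_p·5.6 = 0.
So ω_n = √(5.6K_p) and 2ζω_n = 8.2, giving ζ = 8.2/(2√(5.6K_p)).
Setting ζ = 0.38: √(5.6K_p) = 8.2/(2·0.38) = 10.79, so K_p = 116.4/5.6 = 20.8.

K_p = 20.8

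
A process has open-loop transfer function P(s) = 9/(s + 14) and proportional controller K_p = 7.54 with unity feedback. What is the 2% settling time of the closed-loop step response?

Closed-loop transfer function: T(s) = K_p·P(s)/(1 + K_p·P(s)) = 67.86/(s + 14 + 67.86) = 67.86/(s + 81.86).
Time constant τ = 1/81.86 = 0.01222 s, so the 2% settling time is about 4τ = 0.0489 s.

T_s ≈ 0.0489 s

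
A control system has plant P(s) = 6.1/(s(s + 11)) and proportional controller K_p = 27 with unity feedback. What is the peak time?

Closed-loop characteristic equation: s² + 11s + 164.7 = 0, so ω_n = 12.83 rad/s and ζ = 11/(2·12.83) = 0.4286.
Damped frequency ω_d = ω_n√(1−ζ²) = 11.6 rad/s, so peak time T_p = π/ω_d = 0.271 s.

T_p = 0.271 s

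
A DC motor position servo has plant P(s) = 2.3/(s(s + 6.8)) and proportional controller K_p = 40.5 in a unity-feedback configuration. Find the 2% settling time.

The closed-loop denominator s² + 6.8s + 93.15 gives ω_n = √93.15 = 9.651 and ζ = 6.8/(2ω_n) = 0.3523.
2% settling time T_s ≈ 4/(ζω_n) = 4/3.4 = 1.18 s.

T_s ≈ 1.18 s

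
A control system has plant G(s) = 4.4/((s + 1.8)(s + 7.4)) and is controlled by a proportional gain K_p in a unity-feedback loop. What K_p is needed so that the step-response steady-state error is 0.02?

K_p = 148

For a type-0 loop with proportional control, e_ss = 1/(1 + K_p·G(0)).
G(0) = 0.3303. Require 1/(1 + K_p·0.3303) = 0.02, so 1 + 0.3303·K_p = 50.
K_p = (50 − 1)/0.3303 = 148.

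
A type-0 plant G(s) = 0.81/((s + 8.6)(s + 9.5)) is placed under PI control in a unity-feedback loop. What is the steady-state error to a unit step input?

0

The PI controller's integrator makes the forward path type 1, so e_ss to a step is zero.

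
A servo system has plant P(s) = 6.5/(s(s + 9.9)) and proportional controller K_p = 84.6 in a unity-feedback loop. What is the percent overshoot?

The closed-loop denominator s² + 9.9s + 549.9 gives ω_n = √549.9 = 23.45 and ζ = 9.9/(2ω_n) = 0.2111.
%OS = 100·exp(−πζ/√(1−ζ²)) = 100·exp(−π·0.2111/√0.9554) = 50.7%.

50.7%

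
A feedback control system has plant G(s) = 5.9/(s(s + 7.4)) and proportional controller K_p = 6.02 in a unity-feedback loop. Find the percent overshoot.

8.31%

The closed-loop denominator s² + 7.4s + 35.52 gives ω_n = √35.52 = 5.96 and ζ = 7.4/(2ω_n) = 0.6208.
%OS = 100·exp(−πζ/√(1−ζ²)) = 100·exp(−π·0.6208/√0.6146) = 8.31%.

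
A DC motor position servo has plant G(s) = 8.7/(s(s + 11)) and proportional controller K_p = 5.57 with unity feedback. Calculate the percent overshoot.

1.74%

Closed-loop characteristic equation: s² + 11s + 48.46 = 0, so ω_n = 6.961 rad/s and ζ = 11/(2·6.961) = 0.7901.
%OS = 100·exp(−πζ/√(1−ζ²)) = 100·exp(−π·0.7901/√0.3758) = 1.74%.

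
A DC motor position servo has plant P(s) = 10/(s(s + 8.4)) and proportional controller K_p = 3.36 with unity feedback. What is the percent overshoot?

The closed-loop denominator s² + 8.4s + 33.6 gives ω_n = √33.6 = 5.797 and ζ = 8.4/(2ω_n) = 0.7246.
%OS = 100·exp(−πζ/√(1−ζ²)) = 100·exp(−π·0.7246/√0.475) = 3.68%.

3.68%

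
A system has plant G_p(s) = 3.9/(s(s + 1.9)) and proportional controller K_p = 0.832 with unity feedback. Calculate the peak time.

T_p = 2.05 s

From 1 + K_pG_p(s) = 0: s² + 1.9s + 3.245 = 0 ⇒ ω_n = 1.801, ζ = 0.5274.
Damped frequency ω_d = ω_n√(1−ζ²) = 1.53 rad/s, so peak time T_p = π/ω_d = 2.05 s.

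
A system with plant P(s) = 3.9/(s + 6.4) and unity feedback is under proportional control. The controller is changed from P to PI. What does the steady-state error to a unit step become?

The integrator makes K_pos = lim_{s→0} C(s)G(s) infinite, so e_ss = 1/(1+K_pos) = 0.

0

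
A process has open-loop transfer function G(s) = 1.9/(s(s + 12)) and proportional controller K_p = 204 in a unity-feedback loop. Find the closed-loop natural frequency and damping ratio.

With unity feedback the closed-loop characteristic equation is s² + 12s + 204·1.9 = s² + 12s + 387.6 = 0.
So ω_n² = 387.6 ⇒ ω_n = 19.69 rad/s, and ζ = 12/(2ω_n) = 0.305.

ω_n = 19.7 rad/s, ζ = 0.305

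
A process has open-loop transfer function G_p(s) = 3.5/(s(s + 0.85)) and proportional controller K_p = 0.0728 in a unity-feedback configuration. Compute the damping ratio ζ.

ζ = 0.842

1 + K_p·G_p(s) = 0 gives s² + 0.85s + 0.2548 = 0.
Matching s² + 2ζω_n s + ω_n²: ω_n = √0.2548 = 0.5048 rad/s and 2ζω_n = 0.85, so ζ = 0.85/(2·0.5048) = 0.842.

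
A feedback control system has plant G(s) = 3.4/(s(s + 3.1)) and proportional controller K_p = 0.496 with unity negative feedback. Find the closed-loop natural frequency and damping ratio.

ω_n = 1.3 rad/s, ζ = 1.19

The closed-loop denominator is s(s+3.1) + 0.496·3.4 = s² + 3.1s + 1.686.
So ω_n² = 1.686 ⇒ ω_n = 1.299 rad/s, and ζ = 3.1/(2ω_n) = 1.19.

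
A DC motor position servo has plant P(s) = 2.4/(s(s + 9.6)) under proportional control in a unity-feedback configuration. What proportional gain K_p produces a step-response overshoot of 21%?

K_p = 48.5

From %OS = 100·exp(−πζ/√(1−ζ²)) = 21%, ζ = −ln(0.21)/√(π²+ln²(0.21)) = 0.4449.
Characteristic equation s² + 9.6s + 2.4K_p = 0 gives ζ = 9.6/(2√(2.4K_p)).
Setting ζ = 0.4449: √(2.4K_p) = 9.6/(2·0.4449) = 10.79, so K_p = 116.4/2.4 = 48.5.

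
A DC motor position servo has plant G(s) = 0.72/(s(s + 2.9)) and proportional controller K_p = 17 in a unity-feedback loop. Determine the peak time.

T_p = 0.987 s

The closed-loop denominator s² + 2.9s + 12.24 gives ω_n = √12.24 = 3.499 and ζ = 2.9/(2ω_n) = 0.4145.
Damped frequency ω_d = ω_n√(1−ζ²) = 3.184 rad/s, so peak time T_p = π/ω_d = 0.987 s.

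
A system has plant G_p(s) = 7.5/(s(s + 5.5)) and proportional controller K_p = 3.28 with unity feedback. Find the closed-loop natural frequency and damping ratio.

ω_n = 4.96 rad/s, ζ = 0.554

With unity feedback the closed-loop characteristic equation is s² + 5.5s + 3.28·7.5 = s² + 5.5s + 24.6 = 0.
So ω_n² = 24.6 ⇒ ω_n = 4.96 rad/s, and ζ = 5.5/(2ω_n) = 0.554.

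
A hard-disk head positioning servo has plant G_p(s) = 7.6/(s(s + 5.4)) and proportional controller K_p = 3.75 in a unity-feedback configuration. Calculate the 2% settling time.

The closed-loop denominator s² + 5.4s + 28.5 gives ω_n = √28.5 = 5.339 and ζ = 5.4/(2ω_n) = 0.5058.
2% settling time T_s ≈ 4/(ζω_n) = 4/2.7 = 1.48 s.

T_s ≈ 1.48 s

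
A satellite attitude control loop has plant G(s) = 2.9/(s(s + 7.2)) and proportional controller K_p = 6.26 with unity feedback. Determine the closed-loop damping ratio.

ζ = 0.845

The closed-loop denominator is s(s+7.2) + 6.26·2.9 = s² + 7.2s + 18.15.
Matching s² + 2ζω_n s + ω_n²: ω_n = √18.15 = 4.261 rad/s and 2ζω_n = 7.2, so ζ = 7.2/(2·4.261) = 0.845.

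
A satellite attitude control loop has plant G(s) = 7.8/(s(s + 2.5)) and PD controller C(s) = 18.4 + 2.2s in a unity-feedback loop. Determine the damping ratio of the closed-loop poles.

ζ = 0.821

Forward path: (18.4 + 2.2s)·7.8/(s(s+2.5)). The closed-loop characteristic equation is s² + (2.5 + 7.8·2.2)s + 7.8·18.4 = 0.
That is s² + 19.66s + 143.5 = 0, so ω_n = 11.98 rad/s and ζ = 19.66/(2·11.98) = 0.8205.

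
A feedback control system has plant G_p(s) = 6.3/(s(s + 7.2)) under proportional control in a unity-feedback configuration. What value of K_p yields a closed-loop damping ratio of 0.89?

Closed-loop characteristic equation: s² + 7.2s + K_p·6.3 = 0.
So ω_n = √(6.3K_p) and 2ζω_n = 7.2, giving ζ = 7.2/(2√(6.3K_p)).
Setting ζ = 0.89: √(6.3K_p) = 7.2/(2·0.89) = 4.045, so K_p = 16.36/6.3 = 2.6.

K_p = 2.6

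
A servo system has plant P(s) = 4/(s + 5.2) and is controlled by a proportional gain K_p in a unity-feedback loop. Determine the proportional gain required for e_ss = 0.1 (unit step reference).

For a type-0 loop with proportional control, e_ss = 1/(1 + K_p·P(0)).
P(0) = 0.7692. Require 1/(1 + K_p·0.7692) = 0.1, so 1 + 0.7692·K_p = 10.
K_p = (10 − 1)/0.7692 = 11.7.

K_p = 11.7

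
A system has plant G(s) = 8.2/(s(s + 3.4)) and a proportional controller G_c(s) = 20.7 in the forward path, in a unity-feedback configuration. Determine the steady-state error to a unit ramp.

The loop has one pole at the origin (type 1). Velocity error constant K_v = lim_{s→0} s·G_c(s)G(s) = 20.7·8.2/3.4 = 49.92.
Steady-state error to a unit ramp: e_ss = 1/K_v = 0.02.

0.02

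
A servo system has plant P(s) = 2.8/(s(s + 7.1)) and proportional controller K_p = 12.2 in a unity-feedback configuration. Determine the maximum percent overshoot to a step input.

Closed-loop characteristic equation: s² + 7.1s + 34.16 = 0, so ω_n = 5.845 rad/s and ζ = 7.1/(2·5.845) = 0.6074.
%OS = 100·exp(−πζ/√(1−ζ²)) = 100·exp(−π·0.6074/√0.6311) = 9.05%.

9.05%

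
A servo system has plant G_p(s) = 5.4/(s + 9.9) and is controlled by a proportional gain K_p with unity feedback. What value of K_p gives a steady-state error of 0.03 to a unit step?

For a type-0 loop with proportional control, e_ss = 1/(1 + K_p·G_p(0)).
G_p(0) = 0.5455. Require 1/(1 + K_p·0.5455) = 0.03, so 1 + 0.5455·K_p = 33.33.
K_p = (33.33 − 1)/0.5455 = 59.3.

K_p = 59.3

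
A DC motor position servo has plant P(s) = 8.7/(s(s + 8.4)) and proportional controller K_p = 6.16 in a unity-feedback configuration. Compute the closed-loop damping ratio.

ζ = 0.574

The closed-loop denominator is s(s+8.4) + 6.16·8.7 = s² + 8.4s + 53.59.
Matching s² + 2ζω_n s + ω_n²: ω_n = √53.59 = 7.321 rad/s and 2ζω_n = 8.4, so ζ = 8.4/(2·7.321) = 0.574.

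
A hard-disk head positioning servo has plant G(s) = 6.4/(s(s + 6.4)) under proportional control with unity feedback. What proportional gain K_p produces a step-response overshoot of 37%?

K_p = 17.6

From %OS = 100·exp(−πζ/√(1−ζ²)) = 37%, ζ = −ln(0.37)/√(π²+ln²(0.37)) = 0.3017.
Characteristic equation s² + 6.4s + 6.4K_p = 0 gives ζ = 6.4/(2√(6.4K_p)).
Setting ζ = 0.3017: √(6.4K_p) = 6.4/(2·0.3017) = 10.61, so K_p = 112.5/6.4 = 17.6.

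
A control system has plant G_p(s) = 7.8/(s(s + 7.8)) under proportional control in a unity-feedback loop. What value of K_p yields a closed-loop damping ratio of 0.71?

K_p = 3.87

Closed-loop characteristic equation: s² + 7.8s + K_p·7.8 = 0.
So ω_n = √(7.8K_p) and 2ζω_n = 7.8, giving ζ = 7.8/(2√(7.8K_p)).
Setting ζ = 0.71: √(7.8K_p) = 7.8/(2·0.71) = 5.493, so K_p = 30.17/7.8 = 3.87.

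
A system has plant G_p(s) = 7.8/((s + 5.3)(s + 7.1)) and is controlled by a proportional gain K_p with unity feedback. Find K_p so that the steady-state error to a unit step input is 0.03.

K_p = 156

For a type-0 loop with proportional control, e_ss = 1/(1 + K_p·G_p(0)).
G_p(0) = 0.2073. Require 1/(1 + K_p·0.2073) = 0.03, so 1 + 0.2073·K_p = 33.33.
K_p = (33.33 − 1)/0.2073 = 156.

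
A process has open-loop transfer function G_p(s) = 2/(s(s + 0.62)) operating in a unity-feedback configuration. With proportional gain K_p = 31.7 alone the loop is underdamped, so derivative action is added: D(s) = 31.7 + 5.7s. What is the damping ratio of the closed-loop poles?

Forward path: (31.7 + 5.7s)·2/(s(s+0.62)). The closed-loop characteristic equation is s² + (0.62 + 2·5.7)s + 2·31.7 = 0.
That is s² + 12.02s + 63.4 = 0, so ω_n = 7.962 rad/s and ζ = 12.02/(2·7.962) = 0.7548.

ζ = 0.755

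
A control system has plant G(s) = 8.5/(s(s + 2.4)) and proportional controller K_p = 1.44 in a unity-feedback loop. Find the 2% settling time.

T_s ≈ 3.33 s

From 1 + K_pG(s) = 0: s² + 2.4s + 12.24 = 0 ⇒ ω_n = 3.499, ζ = 0.343.
2% settling time T_s ≈ 4/(ζω_n) = 4/1.2 = 3.33 s.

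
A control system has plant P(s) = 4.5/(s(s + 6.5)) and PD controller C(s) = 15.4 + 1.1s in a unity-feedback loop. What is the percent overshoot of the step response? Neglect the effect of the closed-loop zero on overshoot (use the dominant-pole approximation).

5.1%

Forward path: (15.4 + 1.1s)·4.5/(s(s+6.5)). The closed-loop characteristic equation is s² + (6.5 + 4.5·1.1)s + 4.5·15.4 = 0.
That is s² + 11.45s + 69.3 = 0, so ω_n = 8.325 rad/s and ζ = 11.45/(2·8.325) = 0.6877.
%OS = 100·exp(−πζ/√(1−ζ²)) = 5.1%.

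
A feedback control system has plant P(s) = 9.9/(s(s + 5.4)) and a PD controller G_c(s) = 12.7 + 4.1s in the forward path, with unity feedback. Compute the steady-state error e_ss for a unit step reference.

0

The open loop G_c(s)P(s) has a pole at the origin (type 1), so the static position error constant is infinite and e_ss = 1/(1+∞) = 0.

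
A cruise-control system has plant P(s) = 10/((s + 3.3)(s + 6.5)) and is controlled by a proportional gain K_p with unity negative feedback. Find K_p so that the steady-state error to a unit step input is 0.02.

The loop is type 0, so e_ss(step) = 1/(1 + K_pos) with K_pos = K_p·P(0).
P(0) = 0.4662. Require 1/(1 + K_p·0.4662) = 0.02, so 1 + 0.4662·K_p = 50.
K_p = (50 − 1)/0.4662 = 105.

K_p = 105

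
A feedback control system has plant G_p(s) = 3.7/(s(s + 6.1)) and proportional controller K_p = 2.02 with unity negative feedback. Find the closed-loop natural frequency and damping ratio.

The closed-loop denominator is s(s+6.1) + 2.02·3.7 = s² + 6.1s + 7.474.
So ω_n² = 7.474 ⇒ ω_n = 2.734 rad/s, and ζ = 6.1/(2ω_n) = 1.12.

ω_n = 2.73 rad/s, ζ = 1.12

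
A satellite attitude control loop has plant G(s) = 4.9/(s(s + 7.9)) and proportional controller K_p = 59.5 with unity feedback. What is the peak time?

T_p = 0.189 s

From 1 + K_pG(s) = 0: s² + 7.9s + 291.6 = 0 ⇒ ω_n = 17.07, ζ = 0.2313.
Damped frequency ω_d = ω_n√(1−ζ²) = 16.61 rad/s, so peak time T_p = π/ω_d = 0.189 s.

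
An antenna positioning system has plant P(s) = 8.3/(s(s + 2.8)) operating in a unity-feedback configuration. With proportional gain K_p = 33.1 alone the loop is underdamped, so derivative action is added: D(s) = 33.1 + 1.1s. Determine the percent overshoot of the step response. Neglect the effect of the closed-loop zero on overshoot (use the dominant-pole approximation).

29.8%

Forward path: (33.1 + 1.1s)·8.3/(s(s+2.8)). The closed-loop characteristic equation is s² + (2.8 + 8.3·1.1)s + 8.3·33.1 = 0.
That is s² + 11.93s + 274.7 = 0, so ω_n = 16.57 rad/s and ζ = 11.93/(2·16.57) = 0.3599.
%OS = 100·exp(−πζ/√(1−ζ²)) = 29.8%.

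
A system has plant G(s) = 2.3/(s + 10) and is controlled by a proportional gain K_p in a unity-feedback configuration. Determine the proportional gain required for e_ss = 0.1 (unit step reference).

For a type-0 loop with proportional control, e_ss = 1/(1 + K_p·G(0)).
G(0) = 0.23. Require 1/(1 + K_p·0.23) = 0.1, so 1 + 0.23·K_p = 10.
K_p = (10 − 1)/0.23 = 39.1.

K_p = 39.1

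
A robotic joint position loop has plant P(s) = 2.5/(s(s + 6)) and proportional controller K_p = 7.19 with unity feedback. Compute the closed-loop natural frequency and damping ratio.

The closed-loop denominator is s(s+6) + 7.19·2.5 = s² + 6s + 17.98.
So ω_n² = 17.98 ⇒ ω_n = 4.24 rad/s, and ζ = 6/(2ω_n) = 0.708.

ω_n = 4.24 rad/s, ζ = 0.708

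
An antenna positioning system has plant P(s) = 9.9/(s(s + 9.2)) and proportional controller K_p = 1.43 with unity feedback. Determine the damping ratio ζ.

ζ = 1.22

With unity feedback the closed-loop characteristic equation is s² + 9.2s + 1.43·9.9 = s² + 9.2s + 14.16 = 0.
Matching s² + 2ζω_n s + ω_n²: ω_n = √14.16 = 3.763 rad/s and 2ζω_n = 9.2, so ζ = 9.2/(2·3.763) = 1.22.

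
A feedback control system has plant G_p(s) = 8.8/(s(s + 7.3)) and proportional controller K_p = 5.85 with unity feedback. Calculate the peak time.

T_p = 0.509 s

The closed-loop denominator s² + 7.3s + 51.48 gives ω_n = √51.48 = 7.175 and ζ = 7.3/(2ω_n) = 0.5087.
Damped frequency ω_d = ω_n√(1−ζ²) = 6.177 rad/s, so peak time T_p = π/ω_d = 0.509 s.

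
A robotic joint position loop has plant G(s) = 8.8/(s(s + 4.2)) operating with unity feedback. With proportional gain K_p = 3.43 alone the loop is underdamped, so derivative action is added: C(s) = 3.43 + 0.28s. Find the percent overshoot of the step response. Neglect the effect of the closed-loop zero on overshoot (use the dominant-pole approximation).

9.11%

Forward path: (3.43 + 0.28s)·8.8/(s(s+4.2)). The closed-loop characteristic equation is s² + (4.2 + 8.8·0.28)s + 8.8·3.43 = 0.
That is s² + 6.664s + 30.18 = 0, so ω_n = 5.494 rad/s and ζ = 6.664/(2·5.494) = 0.6065.
%OS = 100·exp(−πζ/√(1−ζ²)) = 9.11%.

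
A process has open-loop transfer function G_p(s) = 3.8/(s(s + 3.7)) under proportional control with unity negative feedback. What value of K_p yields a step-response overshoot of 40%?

K_p = 11.5

From %OS = 100·exp(−πζ/√(1−ζ²)) = 40%, ζ = −ln(0.4)/√(π²+ln²(0.4)) = 0.28.
Characteristic equation s² + 3.7s + 3.8K_p = 0 gives ζ = 3.7/(2√(3.8K_p)).
Setting ζ = 0.28: √(3.8K_p) = 3.7/(2·0.28) = 6.607, so K_p = 43.65/3.8 = 11.5.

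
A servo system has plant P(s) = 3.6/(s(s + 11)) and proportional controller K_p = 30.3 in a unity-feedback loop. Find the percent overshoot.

The closed-loop denominator s² + 11s + 109.1 gives ω_n = √109.1 = 10.44 and ζ = 11/(2ω_n) = 0.5266.
%OS = 100·exp(−πζ/√(1−ζ²)) = 100·exp(−π·0.5266/√0.7227) = 14.3%.

14.3%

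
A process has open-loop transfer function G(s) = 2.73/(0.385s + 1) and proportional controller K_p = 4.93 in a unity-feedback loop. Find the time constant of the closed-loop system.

Closed loop: T(s) = K_p·G/(1+K_p·G) = 13.46/(0.385s + 1 + 13.46), with pole at s = −(1 + 13.46)/0.385 = −37.56.
Closed-loop time constant τ = 1/37.56 = 0.0266 s.

τ = 0.0266 s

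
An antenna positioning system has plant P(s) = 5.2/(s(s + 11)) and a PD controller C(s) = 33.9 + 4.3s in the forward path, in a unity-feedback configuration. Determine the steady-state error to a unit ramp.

The loop has one pole at the origin (type 1). Velocity error constant K_v = lim_{s→0} s·C(s)P(s) = 33.9·5.2/11 = 16.03.
Steady-state error to a unit ramp: e_ss = 1/K_v = 0.0624.

0.0624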